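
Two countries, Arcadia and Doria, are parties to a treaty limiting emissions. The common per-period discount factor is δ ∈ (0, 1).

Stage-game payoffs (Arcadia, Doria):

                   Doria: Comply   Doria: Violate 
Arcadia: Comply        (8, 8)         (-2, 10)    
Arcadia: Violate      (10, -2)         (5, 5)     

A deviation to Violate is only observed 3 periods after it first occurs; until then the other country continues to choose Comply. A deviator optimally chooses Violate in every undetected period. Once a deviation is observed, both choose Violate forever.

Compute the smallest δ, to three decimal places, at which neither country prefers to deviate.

0.737

Deviating for the 3 undetected periods gains 10−8 = 2 per period over cooperation, then loses 8−5 = 3 per period forever once punishment starts.
Gain: 2(1 + δ + … + δ^2); loss: 3·δ^3/(1−δ).
No profitable deviation ⇔ 2(1−δ^3) ≤ 3·δ^3, i.e. δ^3 ≥ 2/(2+3) = 2/5.
Hence δ ≥ (2/5)^(1/3) ≈ 0.737.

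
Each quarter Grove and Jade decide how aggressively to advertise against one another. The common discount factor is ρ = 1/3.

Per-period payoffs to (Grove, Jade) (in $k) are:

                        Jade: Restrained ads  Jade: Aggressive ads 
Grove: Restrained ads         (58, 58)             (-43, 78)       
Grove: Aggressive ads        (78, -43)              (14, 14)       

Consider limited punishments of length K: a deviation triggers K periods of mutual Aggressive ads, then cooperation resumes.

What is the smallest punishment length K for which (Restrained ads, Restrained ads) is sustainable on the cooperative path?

3

Need Σ_{k=1}^{K} ρ^k ≥ (78−58)/(58−14) = 0.4545 at ρ = 1/3.
At K = 2 the sum is 0.4444 < 0.4545; at K = 3 it is 0.4815 ≥ 0.4545.
So the minimum punishment length is K = 3.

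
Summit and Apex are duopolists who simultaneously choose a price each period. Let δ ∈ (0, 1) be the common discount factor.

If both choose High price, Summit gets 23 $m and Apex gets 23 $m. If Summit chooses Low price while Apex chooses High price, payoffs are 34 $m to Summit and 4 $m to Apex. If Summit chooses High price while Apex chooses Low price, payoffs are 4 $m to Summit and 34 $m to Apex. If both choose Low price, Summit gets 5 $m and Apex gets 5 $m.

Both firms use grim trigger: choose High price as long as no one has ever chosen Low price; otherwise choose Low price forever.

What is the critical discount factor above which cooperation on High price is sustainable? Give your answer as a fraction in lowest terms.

23/(1−δ) ≥ 34 + 5δ/(1−δ)
23 ≥ 34 − 29δ
δ ≥ 11/29.

11/29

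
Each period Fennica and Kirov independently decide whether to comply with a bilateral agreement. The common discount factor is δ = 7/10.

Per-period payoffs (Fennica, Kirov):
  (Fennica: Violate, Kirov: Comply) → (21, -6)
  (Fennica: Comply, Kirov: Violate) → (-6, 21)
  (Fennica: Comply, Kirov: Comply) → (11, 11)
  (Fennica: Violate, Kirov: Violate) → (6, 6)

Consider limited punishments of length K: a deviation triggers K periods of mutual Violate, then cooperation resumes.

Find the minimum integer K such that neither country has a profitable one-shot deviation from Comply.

6

IC: δ(1−δ^K)/(1−δ) ≥ (21−11)/(11−6) = 2.
With δ = 7/10: need 1 − δ^K ≥ 2·(1−7/10)/(7/10), i.e. δ^K ≤ 0.1429.
Since (7/10)^5 = 0.1681 and (7/10)^6 = 0.1176, the smallest such K is 6.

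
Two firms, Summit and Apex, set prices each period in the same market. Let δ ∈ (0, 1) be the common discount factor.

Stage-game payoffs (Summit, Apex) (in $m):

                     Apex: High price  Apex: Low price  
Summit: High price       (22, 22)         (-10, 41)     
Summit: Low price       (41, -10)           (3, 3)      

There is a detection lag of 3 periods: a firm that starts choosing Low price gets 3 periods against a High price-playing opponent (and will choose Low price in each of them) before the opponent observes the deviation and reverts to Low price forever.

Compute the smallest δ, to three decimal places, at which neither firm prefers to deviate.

0.794

A deviator earns 41 for 3 periods, then 3 forever; cooperating earns 22 forever. Multiplying the IC by (1−δ):
22 ≥ 41(1−δ^3) + 3δ^3, so 38·δ^3 ≥ 19 and δ^3 ≥ 1/2.
δ ≥ (1/2)^(1/3) ≈ 0.794.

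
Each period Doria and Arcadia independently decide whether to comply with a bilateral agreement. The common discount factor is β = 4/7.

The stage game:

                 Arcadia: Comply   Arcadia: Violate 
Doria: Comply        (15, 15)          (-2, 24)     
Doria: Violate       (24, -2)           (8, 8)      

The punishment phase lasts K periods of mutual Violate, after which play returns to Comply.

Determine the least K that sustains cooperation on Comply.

6

No profitable deviation requires (15−8)(β+…+β^K) ≥ 24−15, i.e. β+…+β^K ≥ 9/7 ≈ 1.2857.
With β = 4/7, the partial sums are K=1: 0.5714, K=2: 0.8980, K=3: 1.0845, K=4: 1.1912, K=5: 1.2521, K=6: 1.2869.
K = 6 is the first length at which the sum reaches 1.2857.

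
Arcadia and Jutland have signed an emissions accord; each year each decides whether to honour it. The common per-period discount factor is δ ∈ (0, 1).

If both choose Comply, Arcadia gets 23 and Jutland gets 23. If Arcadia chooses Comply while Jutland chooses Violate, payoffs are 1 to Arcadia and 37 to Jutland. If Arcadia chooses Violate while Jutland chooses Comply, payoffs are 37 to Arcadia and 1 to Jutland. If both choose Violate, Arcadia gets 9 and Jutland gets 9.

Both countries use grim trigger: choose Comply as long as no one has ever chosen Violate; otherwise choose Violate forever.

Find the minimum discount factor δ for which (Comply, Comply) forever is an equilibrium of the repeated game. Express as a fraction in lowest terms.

23/(1−δ) ≥ 37 + 9δ/(1−δ)
23 ≥ 37 − 28δ
δ ≥ 14/28 = 1/2.

1/2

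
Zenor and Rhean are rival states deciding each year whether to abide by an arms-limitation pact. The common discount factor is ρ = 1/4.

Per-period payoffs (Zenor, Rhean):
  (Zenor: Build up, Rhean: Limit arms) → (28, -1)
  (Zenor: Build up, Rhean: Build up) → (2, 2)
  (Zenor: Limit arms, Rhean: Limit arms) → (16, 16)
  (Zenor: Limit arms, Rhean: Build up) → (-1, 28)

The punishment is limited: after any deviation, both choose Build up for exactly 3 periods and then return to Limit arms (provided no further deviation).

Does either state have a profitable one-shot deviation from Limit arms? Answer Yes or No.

Yes

Comparing payoff streams over the 4 periods until play realigns: cooperate → 16(1+ρ+…+ρ^3); deviate → 28 + 2(ρ+…+ρ^3).
Cooperation is sustained iff (16−2)(ρ+…+ρ^3) ≥ 28−16.
ρ+…+ρ^3 = 1/4·(1−(1/4)^3)/(1−1/4) = 0.3281, and (28−16)/(16−2) = 0.8571.
0.3281 < 0.8571, so cooperation is not sustainable.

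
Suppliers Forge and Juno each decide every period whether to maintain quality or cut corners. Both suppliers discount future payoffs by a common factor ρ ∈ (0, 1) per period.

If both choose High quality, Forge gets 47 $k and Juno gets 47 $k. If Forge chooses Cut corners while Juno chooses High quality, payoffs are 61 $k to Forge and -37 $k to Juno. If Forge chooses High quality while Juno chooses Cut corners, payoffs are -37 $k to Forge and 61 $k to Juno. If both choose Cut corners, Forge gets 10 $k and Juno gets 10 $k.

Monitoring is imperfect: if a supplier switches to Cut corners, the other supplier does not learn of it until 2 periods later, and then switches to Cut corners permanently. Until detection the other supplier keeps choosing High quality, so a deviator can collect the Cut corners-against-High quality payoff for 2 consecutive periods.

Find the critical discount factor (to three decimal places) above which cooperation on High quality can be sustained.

0.524

Deviating for the 2 undetected periods gains 61−47 = 14 per period over cooperation, then loses 47−10 = 37 per period forever once punishment starts.
Gain: 14(1 + ρ + … + ρ^1); loss: 37·ρ^2/(1−ρ).
No profitable deviation ⇔ 14(1−ρ^2) ≤ 37·ρ^2, i.e. ρ^2 ≥ 14/(14+37) = 14/51.
Hence ρ ≥ (14/51)^(1/2) ≈ 0.524.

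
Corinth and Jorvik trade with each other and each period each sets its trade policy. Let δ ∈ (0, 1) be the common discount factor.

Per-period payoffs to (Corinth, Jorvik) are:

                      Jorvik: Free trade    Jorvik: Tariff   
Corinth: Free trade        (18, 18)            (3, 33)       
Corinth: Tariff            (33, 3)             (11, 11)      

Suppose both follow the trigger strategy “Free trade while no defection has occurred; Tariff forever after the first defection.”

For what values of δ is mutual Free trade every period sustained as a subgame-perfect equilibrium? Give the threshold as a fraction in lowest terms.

18/(1−δ) ≥ 33 + 11δ/(1−δ)
18 ≥ 33 − 22δ
δ ≥ 15/22.

15/22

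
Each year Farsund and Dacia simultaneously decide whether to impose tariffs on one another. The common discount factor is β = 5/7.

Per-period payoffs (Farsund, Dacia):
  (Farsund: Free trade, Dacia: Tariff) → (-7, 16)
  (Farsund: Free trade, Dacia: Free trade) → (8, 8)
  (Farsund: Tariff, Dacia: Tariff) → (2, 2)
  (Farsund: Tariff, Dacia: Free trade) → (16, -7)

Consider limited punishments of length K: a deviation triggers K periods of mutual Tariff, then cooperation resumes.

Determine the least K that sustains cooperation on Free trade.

Need Σ_{k=1}^{K} β^k ≥ (16−8)/(8−2) = 1.3333 at β = 5/7.
At K = 2 the sum is 1.2245 < 1.3333; at K = 3 it is 1.5889 ≥ 1.3333.
So the minimum punishment length is K = 3.

3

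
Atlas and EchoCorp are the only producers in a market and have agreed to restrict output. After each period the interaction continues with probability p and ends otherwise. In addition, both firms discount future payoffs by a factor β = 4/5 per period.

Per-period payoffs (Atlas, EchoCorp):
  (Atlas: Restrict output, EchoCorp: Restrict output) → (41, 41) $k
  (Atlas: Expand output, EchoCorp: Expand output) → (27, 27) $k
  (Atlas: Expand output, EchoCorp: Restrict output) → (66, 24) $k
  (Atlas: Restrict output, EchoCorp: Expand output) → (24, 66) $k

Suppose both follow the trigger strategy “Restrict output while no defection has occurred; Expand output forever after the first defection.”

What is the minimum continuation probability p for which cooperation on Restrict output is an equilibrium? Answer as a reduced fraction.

With continuation probability p and discount β, the effective per-period discount factor is βp.
Grim-trigger IC: βp ≥ (66−41)/(66−27) = 25/39.
So p ≥ (25/39)/(4/5) = 125/156.

125/156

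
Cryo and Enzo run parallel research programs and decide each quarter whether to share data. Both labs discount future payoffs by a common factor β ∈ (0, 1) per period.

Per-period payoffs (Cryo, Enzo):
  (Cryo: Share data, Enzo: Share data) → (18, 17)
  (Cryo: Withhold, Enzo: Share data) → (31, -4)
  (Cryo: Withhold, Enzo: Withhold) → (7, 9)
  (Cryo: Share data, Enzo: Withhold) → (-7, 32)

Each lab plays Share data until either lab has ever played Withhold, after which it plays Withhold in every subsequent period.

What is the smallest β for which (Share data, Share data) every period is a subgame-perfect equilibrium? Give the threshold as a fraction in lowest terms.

15/23

Cryo's threshold: (31−18)/(31−7) = 13/24.
Enzo's threshold: (32−17)/(32−9) = 15/23.
13/24 < 15/23, so Enzo binds and β* = 15/23.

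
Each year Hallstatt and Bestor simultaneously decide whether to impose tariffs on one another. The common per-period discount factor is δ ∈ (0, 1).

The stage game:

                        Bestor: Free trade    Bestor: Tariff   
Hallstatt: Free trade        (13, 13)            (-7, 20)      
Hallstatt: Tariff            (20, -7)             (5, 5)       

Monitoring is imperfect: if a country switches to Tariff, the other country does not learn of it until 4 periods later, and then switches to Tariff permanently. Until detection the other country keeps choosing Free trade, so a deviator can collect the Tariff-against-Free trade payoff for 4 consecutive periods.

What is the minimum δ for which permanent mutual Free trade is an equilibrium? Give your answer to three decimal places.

A deviator earns 20 for 4 periods, then 5 forever; cooperating earns 13 forever. Multiplying the IC by (1−δ):
13 ≥ 20(1−δ^4) + 5δ^4, so 15·δ^4 ≥ 7 and δ^4 ≥ 7/15.
δ ≥ (7/15)^(1/4) ≈ 0.827.

0.827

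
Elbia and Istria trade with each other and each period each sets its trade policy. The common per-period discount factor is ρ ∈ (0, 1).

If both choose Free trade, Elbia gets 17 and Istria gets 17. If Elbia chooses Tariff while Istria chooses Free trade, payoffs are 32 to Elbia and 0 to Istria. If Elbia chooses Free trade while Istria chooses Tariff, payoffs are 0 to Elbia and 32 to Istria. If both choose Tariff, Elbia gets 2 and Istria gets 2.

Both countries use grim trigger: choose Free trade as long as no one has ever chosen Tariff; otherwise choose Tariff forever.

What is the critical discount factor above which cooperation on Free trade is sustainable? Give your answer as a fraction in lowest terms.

17/(1−ρ) ≥ 32 + 2ρ/(1−ρ)
17 ≥ 32 − 30ρ
ρ ≥ 15/30 = 1/2.

1/2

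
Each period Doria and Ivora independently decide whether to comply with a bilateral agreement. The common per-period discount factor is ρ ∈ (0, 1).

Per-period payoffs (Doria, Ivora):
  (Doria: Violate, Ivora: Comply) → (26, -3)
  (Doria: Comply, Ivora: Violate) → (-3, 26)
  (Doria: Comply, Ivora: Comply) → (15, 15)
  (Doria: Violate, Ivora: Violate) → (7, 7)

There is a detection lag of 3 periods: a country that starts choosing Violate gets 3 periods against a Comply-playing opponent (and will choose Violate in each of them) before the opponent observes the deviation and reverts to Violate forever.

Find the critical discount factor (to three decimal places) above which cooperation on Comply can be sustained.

0.833

A deviator earns 26 for 3 periods, then 7 forever; cooperating earns 15 forever. Multiplying the IC by (1−ρ):
15 ≥ 26(1−ρ^3) + 7ρ^3, so 19·ρ^3 ≥ 11 and ρ^3 ≥ 11/19.
ρ ≥ (11/19)^(1/3) ≈ 0.833.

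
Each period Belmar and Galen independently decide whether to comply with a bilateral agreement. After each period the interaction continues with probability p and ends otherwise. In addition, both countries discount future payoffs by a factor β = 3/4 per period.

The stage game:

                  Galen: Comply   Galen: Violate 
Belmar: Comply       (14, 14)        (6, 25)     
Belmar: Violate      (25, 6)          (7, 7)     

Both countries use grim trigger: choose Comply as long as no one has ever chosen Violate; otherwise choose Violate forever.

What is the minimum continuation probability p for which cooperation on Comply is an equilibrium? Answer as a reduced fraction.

22/27

With continuation probability p and discount β, the effective per-period discount factor is βp.
Grim-trigger IC: βp ≥ (25−14)/(25−7) = 11/18.
So p ≥ (11/18)/(3/4) = 22/27.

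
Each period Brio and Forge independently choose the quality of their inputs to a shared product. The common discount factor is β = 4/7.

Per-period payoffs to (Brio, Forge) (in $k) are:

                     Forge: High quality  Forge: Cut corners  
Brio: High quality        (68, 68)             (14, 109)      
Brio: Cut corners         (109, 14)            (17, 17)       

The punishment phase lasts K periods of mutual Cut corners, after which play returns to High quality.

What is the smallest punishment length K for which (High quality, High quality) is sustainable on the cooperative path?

2

No profitable deviation requires (68−17)(β+…+β^K) ≥ 109−68, i.e. β+…+β^K ≥ 41/51 ≈ 0.8039.
With β = 4/7, the partial sums are K=1: 0.5714, K=2: 0.8980.
K = 2 is the first length at which the sum reaches 0.8039.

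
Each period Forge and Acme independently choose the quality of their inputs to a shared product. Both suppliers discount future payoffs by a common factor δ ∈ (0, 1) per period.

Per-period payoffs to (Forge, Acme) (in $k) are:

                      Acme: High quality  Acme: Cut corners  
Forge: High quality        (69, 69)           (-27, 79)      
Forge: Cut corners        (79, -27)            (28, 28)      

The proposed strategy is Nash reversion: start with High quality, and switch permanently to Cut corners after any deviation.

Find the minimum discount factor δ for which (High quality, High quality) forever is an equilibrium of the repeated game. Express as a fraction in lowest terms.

10/51

Under grim trigger the critical discount factor is (T−C)/(T−P) with T = 79, C = 69, P = 28.
δ* = (79−69)/(79−28) = 10/51.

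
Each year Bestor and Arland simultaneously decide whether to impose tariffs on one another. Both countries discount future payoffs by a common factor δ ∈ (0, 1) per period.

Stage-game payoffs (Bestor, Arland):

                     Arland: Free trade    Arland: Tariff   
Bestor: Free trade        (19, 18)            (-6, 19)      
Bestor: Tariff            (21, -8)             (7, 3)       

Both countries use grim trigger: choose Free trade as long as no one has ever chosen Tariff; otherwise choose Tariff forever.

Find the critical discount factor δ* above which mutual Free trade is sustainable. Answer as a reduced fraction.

For Bestor: deviation gain 21−19 = 2, per-period punishment loss 19−7 = 12. IC gives δ ≥ 2/14 = 1/7.
For Arland: gain 1, loss 15 per period, so δ ≥ 1/16.
The tighter constraint is Bestor's, so cooperation needs δ ≥ 1/7.

1/7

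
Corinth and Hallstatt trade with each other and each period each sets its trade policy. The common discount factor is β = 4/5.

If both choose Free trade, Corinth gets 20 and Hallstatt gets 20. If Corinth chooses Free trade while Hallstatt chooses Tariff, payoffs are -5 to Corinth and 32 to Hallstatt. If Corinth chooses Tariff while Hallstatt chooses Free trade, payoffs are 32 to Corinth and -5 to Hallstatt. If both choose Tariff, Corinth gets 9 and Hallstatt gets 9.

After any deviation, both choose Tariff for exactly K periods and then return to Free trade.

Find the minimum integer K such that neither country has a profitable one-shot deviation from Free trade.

Need Σ_{k=1}^{K} β^k ≥ (32−20)/(20−9) = 1.0909 at β = 4/5.
At K = 1 the sum is 0.8000 < 1.0909; at K = 2 it is 1.4400 ≥ 1.0909.
So the minimum punishment length is K = 2.

2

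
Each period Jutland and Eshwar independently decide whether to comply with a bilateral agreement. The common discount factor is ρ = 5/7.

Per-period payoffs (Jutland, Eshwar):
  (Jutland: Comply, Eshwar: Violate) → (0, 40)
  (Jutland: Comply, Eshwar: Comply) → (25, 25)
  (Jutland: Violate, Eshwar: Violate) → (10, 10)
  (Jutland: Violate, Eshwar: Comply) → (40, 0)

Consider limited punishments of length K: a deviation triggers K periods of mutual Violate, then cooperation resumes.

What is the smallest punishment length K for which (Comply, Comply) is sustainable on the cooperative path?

2

Need Σ_{k=1}^{K} ρ^k ≥ (40−25)/(25−10) = 1.0000 at ρ = 5/7.
At K = 1 the sum is 0.7143 < 1.0000; at K = 2 it is 1.2245 ≥ 1.0000.
So the minimum punishment length is K = 2.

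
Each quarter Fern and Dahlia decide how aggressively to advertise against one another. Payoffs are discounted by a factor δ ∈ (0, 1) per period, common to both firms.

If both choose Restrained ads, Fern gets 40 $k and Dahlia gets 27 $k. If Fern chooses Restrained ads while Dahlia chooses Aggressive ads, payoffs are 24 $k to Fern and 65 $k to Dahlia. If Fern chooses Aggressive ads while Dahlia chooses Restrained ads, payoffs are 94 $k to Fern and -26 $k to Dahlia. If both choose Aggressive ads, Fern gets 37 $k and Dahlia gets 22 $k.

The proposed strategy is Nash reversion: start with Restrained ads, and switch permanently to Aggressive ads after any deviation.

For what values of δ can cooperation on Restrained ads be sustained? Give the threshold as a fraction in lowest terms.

18/19

Fern: cooperation gives 40 each period; deviation gives 94 once then 37 forever.
  40/(1−δ) ≥ 94 + 37δ/(1−δ) ⇒ δ ≥ 54/57 = 18/19.
Dahlia: cooperation gives 27 each period; deviation gives 65 once then 22 forever.
  δ ≥ 38/43.
Both must hold, so the binding constraint is Fern's: δ ≥ 18/19.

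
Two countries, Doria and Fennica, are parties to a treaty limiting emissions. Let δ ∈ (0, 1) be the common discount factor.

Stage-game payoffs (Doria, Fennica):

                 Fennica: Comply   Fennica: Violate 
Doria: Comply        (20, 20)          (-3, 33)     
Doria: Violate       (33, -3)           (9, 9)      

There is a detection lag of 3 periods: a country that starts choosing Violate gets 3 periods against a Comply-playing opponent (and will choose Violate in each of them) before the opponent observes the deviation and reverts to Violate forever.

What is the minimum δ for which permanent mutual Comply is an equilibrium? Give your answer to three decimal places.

Deviating for the 3 undetected periods gains 33−20 = 13 per period over cooperation, then loses 20−9 = 11 per period forever once punishment starts.
Gain: 13(1 + δ + … + δ^2); loss: 11·δ^3/(1−δ).
No profitable deviation ⇔ 13(1−δ^3) ≤ 11·δ^3, i.e. δ^3 ≥ 13/(13+11) = 13/24.
Hence δ ≥ (13/24)^(1/3) ≈ 0.815.

0.815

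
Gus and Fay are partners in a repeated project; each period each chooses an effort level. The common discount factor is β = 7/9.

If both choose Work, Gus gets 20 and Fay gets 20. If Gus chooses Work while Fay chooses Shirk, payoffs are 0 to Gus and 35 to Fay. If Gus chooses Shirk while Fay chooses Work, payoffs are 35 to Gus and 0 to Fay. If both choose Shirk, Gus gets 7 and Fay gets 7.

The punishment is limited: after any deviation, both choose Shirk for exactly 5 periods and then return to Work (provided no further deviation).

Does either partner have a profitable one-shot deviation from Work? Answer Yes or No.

No

A one-shot deviation gives 35 now, then 7 for 5 periods, then back to 20.
Gain from deviating: (35−20) today; loss: (20−7) in each of the next 5 periods.
No-deviation condition: (20−7)(β+…+β^5) ≥ 35−20, i.e. β+…+β^5 ≥ 15/13.
At β = 7/9: β+…+β^5 = 2.5038 ≥ 1.1538.
So cooperation is sustainable.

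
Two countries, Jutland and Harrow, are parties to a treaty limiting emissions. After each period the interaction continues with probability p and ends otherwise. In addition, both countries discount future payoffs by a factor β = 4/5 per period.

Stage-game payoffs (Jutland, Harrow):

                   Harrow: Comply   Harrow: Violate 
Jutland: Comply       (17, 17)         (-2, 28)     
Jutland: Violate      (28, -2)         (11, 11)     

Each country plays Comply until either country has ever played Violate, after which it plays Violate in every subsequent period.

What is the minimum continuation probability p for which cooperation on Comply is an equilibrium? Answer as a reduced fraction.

With continuation probability p and discount β, the effective per-period discount factor is βp.
Grim-trigger IC: βp ≥ (28−17)/(28−11) = 11/17.
So p ≥ (11/17)/(4/5) = 55/68.

55/68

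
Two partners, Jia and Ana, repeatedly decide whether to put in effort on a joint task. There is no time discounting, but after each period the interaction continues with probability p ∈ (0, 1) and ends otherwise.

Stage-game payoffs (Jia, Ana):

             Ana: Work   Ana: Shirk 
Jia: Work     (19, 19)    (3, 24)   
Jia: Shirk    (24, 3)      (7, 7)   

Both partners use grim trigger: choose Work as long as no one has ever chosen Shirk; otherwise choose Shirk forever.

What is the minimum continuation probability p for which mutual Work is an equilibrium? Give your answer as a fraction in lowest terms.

5/17

With no time discounting, the continuation probability p plays the role of the discount factor.
Grim-trigger IC: 19/(1−p) ≥ 24 + 7p/(1−p) ⇒ p ≥ (24−19)/(24−7) = 5/17.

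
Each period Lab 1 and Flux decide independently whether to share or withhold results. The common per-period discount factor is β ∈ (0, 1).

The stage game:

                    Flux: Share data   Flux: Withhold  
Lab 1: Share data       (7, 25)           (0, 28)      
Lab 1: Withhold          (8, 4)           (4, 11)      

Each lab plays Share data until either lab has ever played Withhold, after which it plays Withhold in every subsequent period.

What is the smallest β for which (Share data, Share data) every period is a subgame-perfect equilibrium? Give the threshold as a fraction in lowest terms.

1/4

Lab 1's threshold: (8−7)/(8−4) = 1/4.
Flux's threshold: (28−25)/(28−11) = 3/17.
1/4 > 3/17, so Lab 1 binds and β* = 1/4.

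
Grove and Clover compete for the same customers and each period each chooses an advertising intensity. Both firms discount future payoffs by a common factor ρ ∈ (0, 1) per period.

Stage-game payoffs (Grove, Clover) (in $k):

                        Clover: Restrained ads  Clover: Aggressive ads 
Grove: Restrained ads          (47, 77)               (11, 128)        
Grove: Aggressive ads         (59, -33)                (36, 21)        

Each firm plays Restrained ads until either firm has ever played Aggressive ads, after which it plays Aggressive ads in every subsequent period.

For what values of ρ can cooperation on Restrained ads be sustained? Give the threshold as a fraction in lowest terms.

Grove: cooperation gives 47 each period; deviation gives 59 once then 36 forever.
  47/(1−ρ) ≥ 59 + 36ρ/(1−ρ) ⇒ ρ ≥ 12/23.
Clover: cooperation gives 77 each period; deviation gives 128 once then 21 forever.
  ρ ≥ 51/107.
Both must hold, so the binding constraint is Grove's: ρ ≥ 12/23.

12/23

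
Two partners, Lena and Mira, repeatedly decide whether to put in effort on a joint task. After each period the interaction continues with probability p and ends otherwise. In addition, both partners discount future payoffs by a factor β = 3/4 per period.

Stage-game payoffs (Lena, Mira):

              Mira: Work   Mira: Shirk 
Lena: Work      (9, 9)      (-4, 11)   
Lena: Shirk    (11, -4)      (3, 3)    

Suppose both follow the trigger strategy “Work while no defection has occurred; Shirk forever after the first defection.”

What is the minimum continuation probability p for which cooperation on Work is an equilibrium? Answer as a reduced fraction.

Expected continuation weight on next period's payoff is β·p = 3/4·p, which plays the role of the discount factor.
Cooperation requires 3/4·p ≥ (11−9)/(11−3) = 1/4, hence p ≥ 1/3.

1/3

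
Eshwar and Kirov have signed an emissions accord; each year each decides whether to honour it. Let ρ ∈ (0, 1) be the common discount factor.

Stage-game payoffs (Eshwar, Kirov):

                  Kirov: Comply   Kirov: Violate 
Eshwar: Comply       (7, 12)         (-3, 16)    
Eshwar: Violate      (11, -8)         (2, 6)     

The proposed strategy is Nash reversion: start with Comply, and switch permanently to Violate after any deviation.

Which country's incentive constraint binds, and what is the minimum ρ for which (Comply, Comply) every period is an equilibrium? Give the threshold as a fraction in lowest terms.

Eshwar's threshold: (11−7)/(11−2) = 4/9.
Kirov's threshold: (16−12)/(16−6) = 2/5.
4/9 > 2/5, so Eshwar binds and ρ* = 4/9.

Eshwar; ρ ≥ 4/9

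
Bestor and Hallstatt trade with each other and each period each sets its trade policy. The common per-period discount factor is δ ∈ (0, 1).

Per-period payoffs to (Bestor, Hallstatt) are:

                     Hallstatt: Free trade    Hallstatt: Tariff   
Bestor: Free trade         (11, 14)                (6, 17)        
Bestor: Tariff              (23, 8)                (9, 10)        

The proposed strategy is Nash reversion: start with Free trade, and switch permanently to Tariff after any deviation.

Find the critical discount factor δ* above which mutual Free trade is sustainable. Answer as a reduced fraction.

Bestor's threshold: (23−11)/(23−9) = 6/7.
Hallstatt's threshold: (17−14)/(17−10) = 3/7.
6/7 > 3/7, so Bestor binds and δ* = 6/7.

6/7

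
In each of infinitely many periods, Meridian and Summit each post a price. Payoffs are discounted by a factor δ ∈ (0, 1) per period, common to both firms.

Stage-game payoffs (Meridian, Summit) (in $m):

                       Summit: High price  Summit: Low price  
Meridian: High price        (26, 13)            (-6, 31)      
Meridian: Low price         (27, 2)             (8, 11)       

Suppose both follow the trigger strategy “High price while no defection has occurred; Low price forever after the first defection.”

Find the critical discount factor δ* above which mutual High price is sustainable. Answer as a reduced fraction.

Meridian: cooperation gives 26 each period; deviation gives 27 once then 8 forever.
  26/(1−δ) ≥ 27 + 8δ/(1−δ) ⇒ δ ≥ 1/19.
Summit: cooperation gives 13 each period; deviation gives 31 once then 11 forever.
  δ ≥ 18/20 = 9/10.
Both must hold, so the binding constraint is Summit's: δ ≥ 9/10.

9/10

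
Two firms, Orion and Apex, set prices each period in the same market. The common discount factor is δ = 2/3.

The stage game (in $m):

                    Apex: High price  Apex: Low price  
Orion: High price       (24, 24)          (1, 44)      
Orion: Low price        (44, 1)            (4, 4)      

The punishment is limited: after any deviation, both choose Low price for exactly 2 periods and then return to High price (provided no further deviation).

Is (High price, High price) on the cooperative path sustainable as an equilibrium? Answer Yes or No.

Yes

Comparing payoff streams over the 3 periods until play realigns: cooperate → 24(1+δ+…+δ^2); deviate → 44 + 4(δ+…+δ^2).
Cooperation is sustained iff (24−4)(δ+…+δ^2) ≥ 44−24.
δ+…+δ^2 = 2/3·(1−(2/3)^2)/(1−2/3) = 1.1111, and (44−24)/(24−4) = 1.0000.
1.1111 ≥ 1.0000, so cooperation is sustainable.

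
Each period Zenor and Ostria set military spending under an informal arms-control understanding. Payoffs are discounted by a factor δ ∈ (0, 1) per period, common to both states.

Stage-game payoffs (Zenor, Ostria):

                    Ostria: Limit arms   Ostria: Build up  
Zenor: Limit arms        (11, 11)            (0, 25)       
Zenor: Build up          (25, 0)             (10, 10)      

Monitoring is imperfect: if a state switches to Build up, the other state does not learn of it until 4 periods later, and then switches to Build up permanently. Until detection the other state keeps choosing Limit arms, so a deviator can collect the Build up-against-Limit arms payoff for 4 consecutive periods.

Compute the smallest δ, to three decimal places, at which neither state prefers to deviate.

Deviating for the 4 undetected periods gains 25−11 = 14 per period over cooperation, then loses 11−10 = 1 per period forever once punishment starts.
Gain: 14(1 + δ + … + δ^3); loss: 1·δ^4/(1−δ).
No profitable deviation ⇔ 14(1−δ^4) ≤ 1·δ^4, i.e. δ^4 ≥ 14/(14+1) = 14/15.
Hence δ ≥ (14/15)^(1/4) ≈ 0.983.

0.983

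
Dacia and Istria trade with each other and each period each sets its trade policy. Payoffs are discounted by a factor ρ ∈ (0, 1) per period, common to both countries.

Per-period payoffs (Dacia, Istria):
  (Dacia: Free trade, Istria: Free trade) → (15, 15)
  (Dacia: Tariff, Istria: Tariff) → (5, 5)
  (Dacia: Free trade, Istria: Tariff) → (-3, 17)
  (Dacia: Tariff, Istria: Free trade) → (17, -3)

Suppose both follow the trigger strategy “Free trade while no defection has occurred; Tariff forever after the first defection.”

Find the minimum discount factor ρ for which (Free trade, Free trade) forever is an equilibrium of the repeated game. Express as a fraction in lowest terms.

1/6

One-period gain from deviating is 17 − 15 = 2. The loss is 15 − 5 = 10 in every subsequent period, with present value 10·ρ/(1−ρ).
Deviation is unprofitable when 10·ρ/(1−ρ) ≥ 2, i.e. ρ/(1−ρ) ≥ 1/5.
Equivalently ρ ≥ 2/(2+10) = 1/6.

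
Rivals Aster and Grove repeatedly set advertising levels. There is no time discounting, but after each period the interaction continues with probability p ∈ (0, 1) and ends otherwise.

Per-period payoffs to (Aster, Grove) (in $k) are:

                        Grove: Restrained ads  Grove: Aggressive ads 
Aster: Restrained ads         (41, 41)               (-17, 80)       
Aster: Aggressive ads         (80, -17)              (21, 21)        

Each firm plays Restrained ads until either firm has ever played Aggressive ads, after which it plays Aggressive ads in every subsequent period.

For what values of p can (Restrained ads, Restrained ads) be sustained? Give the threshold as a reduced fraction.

Expected cooperation value is 41 + p·41 + p²·41 + … = 41/(1−p); deviation gives 80 + p·21/(1−p).
41 ≥ 80(1−p) + 21p ⇒ 59p ≥ 39 ⇒ p ≥ 39/59.

39/59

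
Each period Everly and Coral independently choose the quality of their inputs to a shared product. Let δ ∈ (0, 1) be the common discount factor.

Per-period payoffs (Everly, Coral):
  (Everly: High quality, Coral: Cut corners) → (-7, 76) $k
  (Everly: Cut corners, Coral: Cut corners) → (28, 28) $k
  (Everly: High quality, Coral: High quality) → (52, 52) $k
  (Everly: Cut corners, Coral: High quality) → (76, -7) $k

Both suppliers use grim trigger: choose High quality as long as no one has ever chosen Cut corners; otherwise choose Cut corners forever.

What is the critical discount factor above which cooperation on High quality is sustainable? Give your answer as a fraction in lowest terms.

1/2

52/(1−δ) ≥ 76 + 28δ/(1−δ)
52 ≥ 76 − 48δ
δ ≥ 24/48 = 1/2.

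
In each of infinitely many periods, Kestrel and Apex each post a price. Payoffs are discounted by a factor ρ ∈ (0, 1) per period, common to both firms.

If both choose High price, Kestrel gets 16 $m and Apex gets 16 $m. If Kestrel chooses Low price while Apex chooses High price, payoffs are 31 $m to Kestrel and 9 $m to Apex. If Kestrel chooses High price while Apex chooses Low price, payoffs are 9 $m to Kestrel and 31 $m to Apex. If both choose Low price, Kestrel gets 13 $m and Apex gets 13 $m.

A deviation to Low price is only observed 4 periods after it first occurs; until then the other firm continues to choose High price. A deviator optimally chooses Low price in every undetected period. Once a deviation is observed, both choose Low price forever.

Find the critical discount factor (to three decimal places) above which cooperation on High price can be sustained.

The best deviation is to choose Low price for all 4 undetected periods, earning 31 each, then 13 forever once detected.
Deviation value: 31(1−ρ^4)/(1−ρ) + 13ρ^4/(1−ρ); cooperation value: 16/(1−ρ).
IC: 16 ≥ 31(1−ρ^4) + 13ρ^4 = 31 − 18ρ^4.
So ρ^4 ≥ 15/18 = 5/6, giving ρ ≥ (5/6)^(1/4) ≈ 0.955.

0.955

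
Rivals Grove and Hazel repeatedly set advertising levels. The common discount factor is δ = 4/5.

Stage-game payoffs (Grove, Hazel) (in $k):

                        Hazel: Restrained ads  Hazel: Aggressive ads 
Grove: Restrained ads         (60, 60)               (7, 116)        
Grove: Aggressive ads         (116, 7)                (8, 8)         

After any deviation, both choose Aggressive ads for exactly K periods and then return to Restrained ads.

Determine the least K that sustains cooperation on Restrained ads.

No profitable deviation requires (60−8)(δ+…+δ^K) ≥ 116−60, i.e. δ+…+δ^K ≥ 14/13 ≈ 1.0769.
With δ = 4/5, the partial sums are K=1: 0.8000, K=2: 1.4400.
K = 2 is the first length at which the sum reaches 1.0769.

2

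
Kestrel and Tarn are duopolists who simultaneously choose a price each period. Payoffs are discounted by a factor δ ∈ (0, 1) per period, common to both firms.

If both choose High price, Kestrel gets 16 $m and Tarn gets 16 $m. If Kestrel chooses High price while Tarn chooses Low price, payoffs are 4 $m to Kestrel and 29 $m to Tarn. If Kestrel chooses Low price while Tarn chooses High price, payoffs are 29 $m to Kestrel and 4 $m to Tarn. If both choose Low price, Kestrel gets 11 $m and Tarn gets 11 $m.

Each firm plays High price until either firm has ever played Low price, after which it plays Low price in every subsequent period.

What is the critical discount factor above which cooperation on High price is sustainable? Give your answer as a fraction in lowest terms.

13/18

Under grim trigger the critical discount factor is (T−C)/(T−P) with T = 29, C = 16, P = 11.
δ* = (29−16)/(29−11) = 13/18.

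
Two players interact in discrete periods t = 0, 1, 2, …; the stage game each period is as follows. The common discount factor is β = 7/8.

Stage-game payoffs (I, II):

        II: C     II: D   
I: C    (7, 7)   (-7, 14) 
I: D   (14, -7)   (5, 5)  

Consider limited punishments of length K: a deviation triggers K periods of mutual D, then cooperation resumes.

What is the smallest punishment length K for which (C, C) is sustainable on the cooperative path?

IC: β(1−β^K)/(1−β) ≥ (14−7)/(7−5) = 7/2.
With β = 7/8: need 1 − β^K ≥ 7/2·(1−7/8)/(7/8), i.e. β^K ≤ 0.5000.
Since (7/8)^5 = 0.5129 and (7/8)^6 = 0.4488, the smallest such K is 6.

6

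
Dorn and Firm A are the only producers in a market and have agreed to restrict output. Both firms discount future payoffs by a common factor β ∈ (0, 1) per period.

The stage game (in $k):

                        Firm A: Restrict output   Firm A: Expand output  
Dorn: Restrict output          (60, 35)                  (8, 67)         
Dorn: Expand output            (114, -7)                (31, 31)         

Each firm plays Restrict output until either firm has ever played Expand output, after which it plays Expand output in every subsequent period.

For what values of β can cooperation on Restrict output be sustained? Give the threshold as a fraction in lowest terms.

8/9

For Dorn: deviation gain 114−60 = 54, per-period punishment loss 60−31 = 29. IC gives β ≥ 54/83.
For Firm A: gain 32, loss 4 per period, so β ≥ 32/36 = 8/9.
The tighter constraint is Firm A's, so cooperation needs β ≥ 8/9.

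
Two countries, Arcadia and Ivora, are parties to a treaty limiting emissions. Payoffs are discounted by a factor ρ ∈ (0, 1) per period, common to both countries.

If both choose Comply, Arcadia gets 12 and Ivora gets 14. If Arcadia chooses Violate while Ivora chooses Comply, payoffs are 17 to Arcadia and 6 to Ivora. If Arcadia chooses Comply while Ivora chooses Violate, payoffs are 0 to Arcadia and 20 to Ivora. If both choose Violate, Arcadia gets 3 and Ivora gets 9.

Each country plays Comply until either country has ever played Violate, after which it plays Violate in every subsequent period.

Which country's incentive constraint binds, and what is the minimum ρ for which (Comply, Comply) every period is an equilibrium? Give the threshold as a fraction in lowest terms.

Ivora; ρ ≥ 6/11

Arcadia: cooperation gives 12 each period; deviation gives 17 once then 3 forever.
  12/(1−ρ) ≥ 17 + 3ρ/(1−ρ) ⇒ ρ ≥ 5/14.
Ivora: cooperation gives 14 each period; deviation gives 20 once then 9 forever.
  ρ ≥ 6/11.
Both must hold, so the binding constraint is Ivora's: ρ ≥ 6/11.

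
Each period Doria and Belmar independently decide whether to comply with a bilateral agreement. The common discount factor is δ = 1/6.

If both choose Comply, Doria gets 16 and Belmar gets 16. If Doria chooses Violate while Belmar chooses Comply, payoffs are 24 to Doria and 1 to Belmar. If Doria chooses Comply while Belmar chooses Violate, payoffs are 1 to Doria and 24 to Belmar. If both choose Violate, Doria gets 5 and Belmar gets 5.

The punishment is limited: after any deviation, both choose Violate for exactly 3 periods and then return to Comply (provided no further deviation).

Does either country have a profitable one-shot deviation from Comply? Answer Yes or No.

Yes

IC: δ+…+δ^3 ≥ (24−16)/(16−5) = 8/11.
At δ = 1/6: partial sum = 0.1991 < 0.7273. Cooperation not sustainable.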